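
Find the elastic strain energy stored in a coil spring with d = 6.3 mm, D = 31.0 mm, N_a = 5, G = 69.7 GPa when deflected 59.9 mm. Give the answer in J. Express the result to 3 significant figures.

k = Gd⁴/(8D³N_a) = (69.7×10³)(6.3⁴)/(8·31.0³·5) = 92.14 N/mm
U = ½kδ² = 0.5 × 92.14 × 59.9² = 1.653e+05 N·mm = 165.3 J

165 J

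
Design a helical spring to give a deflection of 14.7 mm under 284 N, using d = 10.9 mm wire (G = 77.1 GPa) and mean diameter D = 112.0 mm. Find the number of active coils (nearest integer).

5

Required rate k = F/δ = 284/14.7 = 19.32 N/mm
N_a = Gd⁴/(8D³k) = (77.1×10³ × 10.9⁴)/(8 × 112.0³ × 19.32)
    = 1.08833e+09 / 2.17143e+08 = 5.012 → 5 coils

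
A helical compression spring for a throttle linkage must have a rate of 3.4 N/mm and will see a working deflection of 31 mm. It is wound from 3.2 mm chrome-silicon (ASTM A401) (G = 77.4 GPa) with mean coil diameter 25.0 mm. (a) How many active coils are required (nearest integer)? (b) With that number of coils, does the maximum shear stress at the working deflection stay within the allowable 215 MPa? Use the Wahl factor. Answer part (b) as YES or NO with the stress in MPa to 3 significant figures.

(a) 19 coils; (b) NO, τ_max = 245 MPa

N_a = Gd⁴/(8D³k) = (77.4×10³)(3.2⁴)/(8·25.0³·3.4) = 19.1 → N_a = 19
Actual rate k = Gd⁴/(8D³·19) = 3.4173 N/mm
Working load F = kδ = 3.4173·31 = 105.93 N
C = 25.0/3.2 = 7.8125; K_W = (4C−1)/(4C−4)+0.615/C = 1.1888
τ_max = K_W·8FD/(πd³) = 1.1888·205.81 = 244.67 MPa
τ_max > 215 MPa → exceeds allowable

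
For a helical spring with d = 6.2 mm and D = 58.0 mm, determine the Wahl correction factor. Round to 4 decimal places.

1.1555

C = D/d = 58.0/6.2 = 9.3548
K_W = (4C−1)/(4C−4) + 0.615/C = 36.419/33.419 + 0.0657 = 1.1555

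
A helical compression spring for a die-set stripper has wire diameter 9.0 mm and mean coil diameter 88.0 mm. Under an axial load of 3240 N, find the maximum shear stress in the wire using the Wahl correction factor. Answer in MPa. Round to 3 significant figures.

Spring index C = D/d = 88.0/9.0 = 9.7778
K_W = (4C−1)/(4C−4) + 0.615/C = 38.111/35.111 + 0.0629 = 1.1483
τ₀ = 8FD/(πd³) = 8·3240·88.0/(π·9.0³) = 2.28096e+06/2290.2 = 995.96 MPa
τ_max = K·τ₀ = 1.1483 × 995.96 = 1143.7 MPa

1140 MPa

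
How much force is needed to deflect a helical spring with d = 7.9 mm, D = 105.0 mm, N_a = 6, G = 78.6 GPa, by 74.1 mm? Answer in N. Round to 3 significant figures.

408 N

k = Gd⁴/(8D³N_a) = (78.6×10³)(7.9⁴)/(8·105.0³·6) = 5.5096 N/mm
F = k·δ = 5.5096 × 74.1 = 408.26 N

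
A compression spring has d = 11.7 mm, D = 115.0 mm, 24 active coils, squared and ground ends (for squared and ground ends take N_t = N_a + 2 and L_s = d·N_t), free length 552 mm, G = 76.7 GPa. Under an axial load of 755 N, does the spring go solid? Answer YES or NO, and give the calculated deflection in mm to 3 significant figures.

NO, δ = 153 mm

k = Gd⁴/(8D³N_a) = (76.7×10³)(11.7⁴)/(8·115.0³·24) = 4.922 N/mm
N_t = 26; L_s = 11.7·26 = 304.2 mm; δ_solid = L₀ − L_s = 552 − 304.2 = 247.8 mm
δ = F/k = 755/4.922 = 153.39 mm
δ < δ_solid → spring does not go solid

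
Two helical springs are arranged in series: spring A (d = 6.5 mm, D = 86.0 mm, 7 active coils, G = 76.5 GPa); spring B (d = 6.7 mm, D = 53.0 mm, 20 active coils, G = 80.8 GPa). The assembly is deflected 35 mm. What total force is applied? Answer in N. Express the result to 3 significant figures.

k_A = Gd⁴/(8D³N_a) = (76.5×10³)(6.5⁴)/(8·86.0³·7) = 3.8338 N/mm
k_B = Gd⁴/(8D³N_a) = (80.8×10³)(6.7⁴)/(8·53.0³·20) = 6.8354 N/mm
Series: 1/k_eq = 1/3.8338 + 1/6.8354 = 0.40713; k_eq = 2.4562 N/mm
F = k_eq·δ = 2.4562·35 = 85.967 N

86.0 N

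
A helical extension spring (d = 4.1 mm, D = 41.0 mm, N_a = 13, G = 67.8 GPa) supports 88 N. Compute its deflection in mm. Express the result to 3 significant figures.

k = Gd⁴/(8D³N_a) = (67.8×10³)(4.1⁴)/(8·41.0³·13) = 2.6729 N/mm
δ = F/k = 88 / 2.6729 = 32.923 mm

32.9 mm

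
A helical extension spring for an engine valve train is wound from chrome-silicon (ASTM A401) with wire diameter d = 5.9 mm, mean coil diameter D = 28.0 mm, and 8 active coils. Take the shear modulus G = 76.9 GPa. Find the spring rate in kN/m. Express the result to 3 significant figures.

66.3 kN/m

k = Gd⁴/(8D³N_a) = (76.9×10³ × 5.9⁴) / (8 × 28.0³ × 8)
  = 9.31825e+07 / 1.40493e+06 = 66.325 N/mm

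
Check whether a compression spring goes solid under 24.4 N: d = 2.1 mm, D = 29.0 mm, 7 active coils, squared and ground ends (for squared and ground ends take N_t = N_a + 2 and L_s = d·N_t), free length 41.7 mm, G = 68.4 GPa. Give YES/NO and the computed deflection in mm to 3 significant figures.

YES, δ = 25.1 mm

k = Gd⁴/(8D³N_a) = (68.4×10³)(2.1⁴)/(8·29.0³·7) = 0.97398 N/mm
N_t = 9; L_s = 2.1·9 = 18.9 mm; δ_solid = L₀ − L_s = 41.7 − 18.9 = 22.8 mm
δ = F/k = 24.4/0.97398 = 25.052 mm
δ ≥ δ_solid → spring goes solid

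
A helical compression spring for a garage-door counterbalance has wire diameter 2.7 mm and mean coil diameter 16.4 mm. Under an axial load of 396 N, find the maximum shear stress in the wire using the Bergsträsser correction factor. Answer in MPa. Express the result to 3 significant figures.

Spring index C = D/d = 16.4/2.7 = 6.0741
K_B = (4C+2)/(4C−3) = 26.296/21.296 = 1.2348
τ₀ = 8FD/(πd³) = 8·396·16.4/(π·2.7³) = 51955.2/61.836 = 840.21 MPa
τ_max = K·τ₀ = 1.2348 × 840.21 = 1037.5 MPa

1040 MPa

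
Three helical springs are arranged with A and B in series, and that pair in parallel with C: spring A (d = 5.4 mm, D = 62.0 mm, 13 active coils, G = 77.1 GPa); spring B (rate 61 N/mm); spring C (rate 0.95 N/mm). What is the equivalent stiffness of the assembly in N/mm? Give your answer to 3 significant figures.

k_A = Gd⁴/(8D³N_a) = (77.1×10³)(5.4⁴)/(8·62.0³·13) = 2.645 N/mm
Springs A,B series: k_AB = 1/(1/2.645+1/61) = 2.5351 N/mm; parallel with C: k_eq = 2.5351+0.95 = 3.4851 N/mm

3.49 N/mm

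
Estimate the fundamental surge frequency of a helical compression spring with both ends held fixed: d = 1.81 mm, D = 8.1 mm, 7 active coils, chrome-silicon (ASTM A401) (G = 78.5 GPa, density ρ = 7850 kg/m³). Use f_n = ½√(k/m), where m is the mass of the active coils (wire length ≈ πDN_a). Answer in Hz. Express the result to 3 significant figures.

k = Gd⁴/(8D³N_a) = (78.5×10³)(1.81⁴)/(8·8.1³·7) = 28.31 N/mm = 28310 N/m
Wire length L = πDN_a = π·8.1·7 = 178.13 mm
m = ρ·(πd²/4)·L = 7850 × 2.573×10⁻⁶ m² × 0.17813 m = 0.0035979 kg
f_n = ½√(k/m) = 0.5·√(28310/0.0035979) = 0.5·√(7.8685e+06) = 1402.5 Hz

1400 Hz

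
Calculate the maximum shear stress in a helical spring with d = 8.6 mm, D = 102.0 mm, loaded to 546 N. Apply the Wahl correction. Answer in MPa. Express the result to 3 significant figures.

Spring index C = D/d = 102.0/8.6 = 11.8605
K_W = (4C−1)/(4C−4) + 0.615/C = 46.442/43.442 + 0.0519 = 1.1209
τ₀ = 8FD/(πd³) = 8·546·102.0/(π·8.6³) = 445536/1998.2 = 222.97 MPa
τ_max = K·τ₀ = 1.1209 × 222.97 = 249.92 MPa

250 MPa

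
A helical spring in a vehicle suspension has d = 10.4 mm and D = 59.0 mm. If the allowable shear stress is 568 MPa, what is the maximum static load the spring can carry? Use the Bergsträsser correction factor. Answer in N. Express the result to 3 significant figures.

3390 N

C = D/d = 59.0/10.4 = 5.6731
K_B = (4C+2)/(4C−3) = 24.692/19.692 = 1.2539
τ_max = K·8FD/(πd³) → F_max = τ_allow·πd³/(8DK)
F_max = 568·π·10.4³/(8·59.0·1.2539) = 2.0072e+06/591.84 = 3391.5 N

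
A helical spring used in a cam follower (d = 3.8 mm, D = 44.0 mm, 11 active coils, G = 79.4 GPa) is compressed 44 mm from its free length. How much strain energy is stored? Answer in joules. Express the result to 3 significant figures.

k = Gd⁴/(8D³N_a) = (79.4×10³)(3.8⁴)/(8·44.0³·11) = 2.2086 N/mm
U = ½kδ² = 0.5 × 2.2086 × 44² = 2137.9 N·mm = 2.1379 J

2.14 J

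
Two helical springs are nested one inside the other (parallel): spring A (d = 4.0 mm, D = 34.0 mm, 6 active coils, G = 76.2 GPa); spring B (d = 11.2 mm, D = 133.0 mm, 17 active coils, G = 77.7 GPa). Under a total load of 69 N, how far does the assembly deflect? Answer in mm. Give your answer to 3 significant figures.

k_A = Gd⁴/(8D³N_a) = (76.2×10³)(4.0⁴)/(8·34.0³·6) = 10.34 N/mm
k_B = Gd⁴/(8D³N_a) = (77.7×10³)(11.2⁴)/(8·133.0³·17) = 3.8212 N/mm
Parallel: k_eq = 10.34 + 3.8212 = 14.161 N/mm
δ = F/k_eq = 69/14.161 = 4.8725 mm

4.87 mm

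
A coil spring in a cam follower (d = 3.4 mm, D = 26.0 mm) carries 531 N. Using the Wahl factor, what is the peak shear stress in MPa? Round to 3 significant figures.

1070 MPa

Spring index C = D/d = 26.0/3.4 = 7.6471
K_W = (4C−1)/(4C−4) + 0.615/C = 29.588/26.588 + 0.0804 = 1.1933
τ₀ = 8FD/(πd³) = 8·531·26.0/(π·3.4³) = 110448/123.48 = 894.48 MPa
τ_max = K·τ₀ = 1.1933 × 894.48 = 1067.3 MPa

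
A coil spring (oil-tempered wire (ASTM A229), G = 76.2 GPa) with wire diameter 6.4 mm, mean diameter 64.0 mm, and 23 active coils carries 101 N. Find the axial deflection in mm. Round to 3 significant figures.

k = Gd⁴/(8D³N_a) = (76.2×10³)(6.4⁴)/(8·64.0³·23) = 2.6504 N/mm
δ = F/k = 101 / 2.6504 = 38.107 mm

38.1 mm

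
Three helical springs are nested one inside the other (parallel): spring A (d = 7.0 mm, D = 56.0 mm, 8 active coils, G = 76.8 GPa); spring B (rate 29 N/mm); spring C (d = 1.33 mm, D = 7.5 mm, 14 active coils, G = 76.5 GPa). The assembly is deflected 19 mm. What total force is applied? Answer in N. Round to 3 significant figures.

959 N

k_A = Gd⁴/(8D³N_a) = (76.8×10³)(7.0⁴)/(8·56.0³·8) = 16.406 N/mm
k_C = Gd⁴/(8D³N_a) = (76.5×10³)(1.33⁴)/(8·7.5³·14) = 5.066 N/mm
Parallel: k_eq = 16.406 + 29 + 5.066 = 50.472 N/mm
F = k_eq·δ = 50.472·19 = 958.97 N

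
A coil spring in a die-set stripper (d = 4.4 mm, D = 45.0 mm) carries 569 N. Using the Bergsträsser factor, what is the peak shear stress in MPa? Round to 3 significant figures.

Spring index C = D/d = 45.0/4.4 = 10.2273
K_B = (4C+2)/(4C−3) = 42.909/37.909 = 1.1319
τ₀ = 8FD/(πd³) = 8·569·45.0/(π·4.4³) = 204840/267.61 = 765.43 MPa
τ_max = K·τ₀ = 1.1319 × 765.43 = 866.39 MPa

866 MPa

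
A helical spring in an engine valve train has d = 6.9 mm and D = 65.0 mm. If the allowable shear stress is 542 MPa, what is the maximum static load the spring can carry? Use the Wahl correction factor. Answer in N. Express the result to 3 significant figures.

932 N

C = D/d = 65.0/6.9 = 9.4203
K_W = (4C−1)/(4C−4) + 0.615/C = 36.681/33.681 + 0.0653 = 1.1544
τ_max = K·8FD/(πd³) → F_max = τ_allow·πd³/(8DK)
F_max = 542·π·6.9³/(8·65.0·1.1544) = 5.5937e+05/600.26 = 931.87 N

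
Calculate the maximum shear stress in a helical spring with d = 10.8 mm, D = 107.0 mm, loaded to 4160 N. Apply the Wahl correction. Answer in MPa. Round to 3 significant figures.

1030 MPa

Spring index C = D/d = 107.0/10.8 = 9.9074
K_W = (4C−1)/(4C−4) + 0.615/C = 38.630/35.630 + 0.0621 = 1.1463
τ₀ = 8FD/(πd³) = 8·4160·107.0/(π·10.8³) = 3.56096e+06/3957.5 = 899.8 MPa
τ_max = K·τ₀ = 1.1463 × 899.8 = 1031.4 MPa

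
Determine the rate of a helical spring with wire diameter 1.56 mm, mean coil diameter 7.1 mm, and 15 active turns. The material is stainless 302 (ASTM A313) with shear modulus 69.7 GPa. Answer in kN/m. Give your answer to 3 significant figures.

k = Gd⁴/(8D³N_a) = (69.7×10³ × 1.56⁴) / (8 × 7.1³ × 15)
  = 412792 / 42949.3 = 9.6111 N/mm

9.61 kN/m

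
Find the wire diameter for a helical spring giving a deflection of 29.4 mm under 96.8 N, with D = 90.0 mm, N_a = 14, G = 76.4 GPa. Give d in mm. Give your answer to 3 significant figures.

Required rate k = F/δ = 96.8/29.4 = 3.2925 N/mm
d = (8D³N_a·k / G)^(1/4) = (8·90.0³·14·3.2925 / (76.4×10³))^0.25
  = (3518.7)^0.25 = 7.7018 mm

7.70 mm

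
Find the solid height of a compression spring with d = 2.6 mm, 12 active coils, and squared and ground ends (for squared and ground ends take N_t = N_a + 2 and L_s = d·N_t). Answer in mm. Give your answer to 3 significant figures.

squared and ground ends: N_t = N_a + 2 = 12 + 2 = 14
L_s = d·N_t = 2.6 × 14 = 36.4 mm

36.4 mm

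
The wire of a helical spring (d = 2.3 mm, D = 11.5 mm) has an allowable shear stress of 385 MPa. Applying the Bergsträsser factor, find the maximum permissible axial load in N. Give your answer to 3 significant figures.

124 N

C = D/d = 11.5/2.3 = 5.0000
K_B = (4C+2)/(4C−3) = 22.000/17.000 = 1.2941
τ_max = K·8FD/(πd³) → F_max = τ_allow·πd³/(8DK)
F_max = 385·π·2.3³/(8·11.5·1.2941) = 14716/119.06 = 123.6 N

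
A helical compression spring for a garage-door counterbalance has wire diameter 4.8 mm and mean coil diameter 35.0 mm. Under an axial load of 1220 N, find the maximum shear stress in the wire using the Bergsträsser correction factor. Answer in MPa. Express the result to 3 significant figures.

1170 MPa

Spring index C = D/d = 35.0/4.8 = 7.2917
K_B = (4C+2)/(4C−3) = 31.167/26.167 = 1.1911
τ₀ = 8FD/(πd³) = 8·1220·35.0/(π·4.8³) = 341600/347.44 = 983.21 MPa
τ_max = K·τ₀ = 1.1911 × 983.21 = 1171.1 MPa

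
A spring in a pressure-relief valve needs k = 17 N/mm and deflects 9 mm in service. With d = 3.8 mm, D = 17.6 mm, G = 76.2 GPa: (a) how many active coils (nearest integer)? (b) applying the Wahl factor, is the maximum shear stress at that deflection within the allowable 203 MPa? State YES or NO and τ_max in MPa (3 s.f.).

N_a = Gd⁴/(8D³k) = (76.2×10³)(3.8⁴)/(8·17.6³·17) = 21.43 → N_a = 21
Actual rate k = Gd⁴/(8D³·21) = 17.348 N/mm
Working load F = kδ = 17.348·9 = 156.13 N
C = 17.6/3.8 = 4.6316; K_W = (4C−1)/(4C−4)+0.615/C = 1.3393
τ_max = K_W·8FD/(πd³) = 1.3393·127.52 = 170.79 MPa
τ_max ≤ 203 MPa → acceptable

(a) 21 coils; (b) YES, τ_max = 171 MPa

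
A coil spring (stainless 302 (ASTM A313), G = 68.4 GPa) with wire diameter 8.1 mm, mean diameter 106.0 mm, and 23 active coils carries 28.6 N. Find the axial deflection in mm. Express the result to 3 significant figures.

k = Gd⁴/(8D³N_a) = (68.4×10³)(8.1⁴)/(8·106.0³·23) = 1.3436 N/mm
δ = F/k = 28.6 / 1.3436 = 21.287 mm

21.3 mm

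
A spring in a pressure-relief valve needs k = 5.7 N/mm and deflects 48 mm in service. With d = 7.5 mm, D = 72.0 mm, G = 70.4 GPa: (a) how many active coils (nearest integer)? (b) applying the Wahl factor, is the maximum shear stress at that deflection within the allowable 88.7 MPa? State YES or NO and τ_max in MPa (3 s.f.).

N_a = Gd⁴/(8D³k) = (70.4×10³)(7.5⁴)/(8·72.0³·5.7) = 13.09 → N_a = 13
Actual rate k = Gd⁴/(8D³·13) = 5.7383 N/mm
Working load F = kδ = 5.7383·48 = 275.44 N
C = 72.0/7.5 = 9.6000; K_W = (4C−1)/(4C−4)+0.615/C = 1.1513
τ_max = K_W·8FD/(πd³) = 1.1513·119.71 = 137.81 MPa
τ_max > 88.7 MPa → exceeds allowable

(a) 13 coils; (b) NO, τ_max = 138 MPa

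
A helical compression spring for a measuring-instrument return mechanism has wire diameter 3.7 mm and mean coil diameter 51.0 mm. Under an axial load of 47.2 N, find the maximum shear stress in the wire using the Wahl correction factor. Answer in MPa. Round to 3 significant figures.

Spring index C = D/d = 51.0/3.7 = 13.7838
K_W = (4C−1)/(4C−4) + 0.615/C = 54.135/51.135 + 0.0446 = 1.1033
τ₀ = 8FD/(πd³) = 8·47.2·51.0/(π·3.7³) = 19257.6/159.13 = 121.02 MPa
τ_max = K·τ₀ = 1.1033 × 121.02 = 133.52 MPa

134 MPa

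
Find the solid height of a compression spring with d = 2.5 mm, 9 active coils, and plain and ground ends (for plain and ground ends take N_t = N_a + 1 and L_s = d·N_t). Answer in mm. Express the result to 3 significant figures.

25.0 mm

plain and ground ends: N_t = N_a + 1 = 9 + 1 = 10
L_s = d·N_t = 2.5 × 10 = 25 mm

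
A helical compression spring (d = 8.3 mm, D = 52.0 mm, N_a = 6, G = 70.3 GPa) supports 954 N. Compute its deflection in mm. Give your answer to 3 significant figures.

k = Gd⁴/(8D³N_a) = (70.3×10³)(8.3⁴)/(8·52.0³·6) = 49.433 N/mm
δ = F/k = 954 / 49.433 = 19.299 mm

19.3 mm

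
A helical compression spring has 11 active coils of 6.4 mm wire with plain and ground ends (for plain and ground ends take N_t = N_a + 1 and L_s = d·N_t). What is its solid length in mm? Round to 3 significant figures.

76.8 mm

plain and ground ends: N_t = N_a + 1 = 11 + 1 = 12
L_s = d·N_t = 6.4 × 12 = 76.8 mm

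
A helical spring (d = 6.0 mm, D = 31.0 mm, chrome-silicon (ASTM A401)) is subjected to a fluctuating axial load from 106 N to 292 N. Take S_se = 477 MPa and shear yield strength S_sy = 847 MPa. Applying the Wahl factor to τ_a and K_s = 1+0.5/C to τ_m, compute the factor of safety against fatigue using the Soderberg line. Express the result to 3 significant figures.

C = D/d = 31.0/6.0 = 5.1667; K_W = (4C−1)/(4C−4)+0.615/C = 1.2990; K_s = 1+0.5/C = 1.0968
F_a = (F_max−F_min)/2 = 93 N; F_m = (F_max+F_min)/2 = 199 N
τ_a = K_W·8F_aD/(πd³) = 1.2990 × 33.988 = 44.152 MPa
τ_m = K_s·8F_mD/(πd³) = 1.0968 × 72.728 = 79.766 MPa
Soderberg: 1/n_f = τ_a/S_se + τ_m/S_sy = 44.152/477 + 79.766/847 = 0.09256 + 0.09417 = 0.18674
n_f = 1/0.18674 = 5.355

5.36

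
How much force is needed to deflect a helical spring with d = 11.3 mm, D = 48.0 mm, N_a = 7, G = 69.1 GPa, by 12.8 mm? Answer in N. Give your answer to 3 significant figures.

k = Gd⁴/(8D³N_a) = (69.1×10³)(11.3⁴)/(8·48.0³·7) = 181.92 N/mm
F = k·δ = 181.92 × 12.8 = 2328.6 N

2330 N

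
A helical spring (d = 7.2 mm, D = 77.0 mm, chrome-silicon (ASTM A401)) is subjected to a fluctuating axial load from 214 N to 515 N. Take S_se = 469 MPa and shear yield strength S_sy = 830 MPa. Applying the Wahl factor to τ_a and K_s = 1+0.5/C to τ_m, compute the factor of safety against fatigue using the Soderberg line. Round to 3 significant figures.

2.31

C = D/d = 77.0/7.2 = 10.6944; K_W = (4C−1)/(4C−4)+0.615/C = 1.1349; K_s = 1+0.5/C = 1.0468
F_a = (F_max−F_min)/2 = 150.5 N; F_m = (F_max+F_min)/2 = 364.5 N
τ_a = K_W·8F_aD/(πd³) = 1.1349 × 79.062 = 89.726 MPa
τ_m = K_s·8F_mD/(πd³) = 1.0468 × 191.48 = 200.44 MPa
Soderberg: 1/n_f = τ_a/S_se + τ_m/S_sy = 89.726/469 + 200.44/830 = 0.19131 + 0.24149 = 0.4328
n_f = 1/0.4328 = 2.311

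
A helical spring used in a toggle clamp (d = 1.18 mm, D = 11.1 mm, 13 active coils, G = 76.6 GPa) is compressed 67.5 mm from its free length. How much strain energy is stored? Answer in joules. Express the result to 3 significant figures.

2.38 J

k = Gd⁴/(8D³N_a) = (76.6×10³)(1.18⁴)/(8·11.1³·13) = 1.0441 N/mm
U = ½kδ² = 0.5 × 1.0441 × 67.5² = 2378.7 N·mm = 2.3787 J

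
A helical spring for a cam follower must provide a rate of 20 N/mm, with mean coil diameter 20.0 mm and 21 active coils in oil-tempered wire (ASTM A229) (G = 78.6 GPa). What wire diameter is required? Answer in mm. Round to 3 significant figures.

4.30 mm

d = (8D³N_a·k / G)^(1/4) = (8·20.0³·21·20 / (78.6×10³))^0.25
  = (341.98)^0.25 = 4.3003 mm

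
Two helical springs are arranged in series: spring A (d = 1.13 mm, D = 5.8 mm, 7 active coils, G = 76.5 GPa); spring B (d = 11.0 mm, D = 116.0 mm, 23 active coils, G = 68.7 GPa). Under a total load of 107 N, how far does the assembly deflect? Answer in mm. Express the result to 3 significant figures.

39.9 mm

k_A = Gd⁴/(8D³N_a) = (76.5×10³)(1.13⁴)/(8·5.8³·7) = 11.416 N/mm
k_B = Gd⁴/(8D³N_a) = (68.7×10³)(11.0⁴)/(8·116.0³·23) = 3.5022 N/mm
Series: 1/k_eq = 1/11.416 + 1/3.5022 = 0.37314; k_eq = 2.68 N/mm
δ = F/k_eq = 107/2.68 = 39.926 mm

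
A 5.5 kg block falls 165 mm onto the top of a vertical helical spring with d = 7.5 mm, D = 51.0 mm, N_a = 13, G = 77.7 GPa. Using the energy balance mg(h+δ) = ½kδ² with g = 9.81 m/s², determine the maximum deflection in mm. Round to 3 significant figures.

34.8 mm

k = Gd⁴/(8D³N_a) = (77.7×10³)(7.5⁴)/(8·51.0³·13) = 17.821 N/mm
W = mg = 5.5 × 9.81 = 53.955 N
½kδ² − Wδ − Wh = 0 → δ = (W + √(W² + 2kWh))/k
δ = (53.955 + √(2911.1 + 317298))/17.821 = (53.955 + 565.87)/17.821 = 34.781 mm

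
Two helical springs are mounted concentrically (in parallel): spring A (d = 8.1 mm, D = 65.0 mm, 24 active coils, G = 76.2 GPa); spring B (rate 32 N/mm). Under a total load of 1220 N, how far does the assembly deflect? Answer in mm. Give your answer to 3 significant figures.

k_A = Gd⁴/(8D³N_a) = (76.2×10³)(8.1⁴)/(8·65.0³·24) = 6.2209 N/mm
Parallel: k_eq = 6.2209 + 32 = 38.221 N/mm
δ = F/k_eq = 1220/38.221 = 31.92 mm

31.9 mm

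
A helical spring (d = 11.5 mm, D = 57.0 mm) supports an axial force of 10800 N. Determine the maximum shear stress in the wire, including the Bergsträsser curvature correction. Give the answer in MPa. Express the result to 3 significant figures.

1340 MPa

Spring index C = D/d = 57.0/11.5 = 4.9565
K_B = (4C+2)/(4C−3) = 21.826/16.826 = 1.2972
τ₀ = 8FD/(πd³) = 8·10800·57.0/(π·11.5³) = 4.9248e+06/4778 = 1030.7 MPa
τ_max = K·τ₀ = 1.2972 × 1030.7 = 1337 MPa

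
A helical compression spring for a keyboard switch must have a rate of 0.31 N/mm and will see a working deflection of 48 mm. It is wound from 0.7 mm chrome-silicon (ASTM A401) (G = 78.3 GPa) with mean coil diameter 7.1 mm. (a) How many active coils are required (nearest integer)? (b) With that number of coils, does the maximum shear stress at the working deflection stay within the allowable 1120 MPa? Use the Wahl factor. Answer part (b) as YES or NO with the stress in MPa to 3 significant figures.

N_a = Gd⁴/(8D³k) = (78.3×10³)(0.7⁴)/(8·7.1³·0.31) = 21.18 → N_a = 21
Actual rate k = Gd⁴/(8D³·21) = 0.31266 N/mm
Working load F = kδ = 0.31266·48 = 15.008 N
C = 7.1/0.7 = 10.1429; K_W = (4C−1)/(4C−4)+0.615/C = 1.1427
τ_max = K_W·8FD/(πd³) = 1.1427·791.07 = 903.93 MPa
τ_max ≤ 1120 MPa → acceptable

(a) 21 coils; (b) YES, τ_max = 904 MPa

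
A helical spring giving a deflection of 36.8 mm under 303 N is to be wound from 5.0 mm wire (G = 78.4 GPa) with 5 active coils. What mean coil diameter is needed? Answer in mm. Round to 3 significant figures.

53.0 mm

Required rate k = F/δ = 303/36.8 = 8.2337 N/mm
D = (Gd⁴/(8N_a·k))^(1/3) = (78.4×10³·5.0⁴/(8·5·8.2337))^(1/3)
  = (148779)^(1/3) = 52.9884 mm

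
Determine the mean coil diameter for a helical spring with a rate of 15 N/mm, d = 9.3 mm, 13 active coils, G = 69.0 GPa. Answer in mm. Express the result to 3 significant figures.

D = (Gd⁴/(8N_a·k))^(1/3) = (69.0×10³·9.3⁴/(8·13·15))^(1/3)
  = (330869)^(1/3) = 69.1648 mm

69.2 mm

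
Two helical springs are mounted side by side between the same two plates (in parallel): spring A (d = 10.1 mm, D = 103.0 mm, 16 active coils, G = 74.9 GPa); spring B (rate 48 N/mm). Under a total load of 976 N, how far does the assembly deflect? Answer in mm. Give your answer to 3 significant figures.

18.2 mm

k_A = Gd⁴/(8D³N_a) = (74.9×10³)(10.1⁴)/(8·103.0³·16) = 5.5724 N/mm
Parallel: k_eq = 5.5724 + 48 = 53.572 N/mm
δ = F/k_eq = 976/53.572 = 18.218 mm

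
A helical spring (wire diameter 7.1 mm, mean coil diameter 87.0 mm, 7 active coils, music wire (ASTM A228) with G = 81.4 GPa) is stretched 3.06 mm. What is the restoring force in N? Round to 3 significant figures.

17.2 N

k = Gd⁴/(8D³N_a) = (81.4×10³)(7.1⁴)/(8·87.0³·7) = 5.6093 N/mm
F = k·δ = 5.6093 × 3.06 = 17.165 N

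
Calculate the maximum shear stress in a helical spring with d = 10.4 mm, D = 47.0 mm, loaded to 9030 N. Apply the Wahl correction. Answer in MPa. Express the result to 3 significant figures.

1300 MPa

Spring index C = D/d = 47.0/10.4 = 4.5192
K_W = (4C−1)/(4C−4) + 0.615/C = 17.077/14.077 + 0.1361 = 1.3492
τ₀ = 8FD/(πd³) = 8·9030·47.0/(π·10.4³) = 3.39528e+06/3533.9 = 960.78 MPa
τ_max = K·τ₀ = 1.3492 × 960.78 = 1296.3 MPa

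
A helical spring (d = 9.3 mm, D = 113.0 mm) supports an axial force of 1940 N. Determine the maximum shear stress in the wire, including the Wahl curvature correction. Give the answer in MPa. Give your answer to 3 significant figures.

Spring index C = D/d = 113.0/9.3 = 12.1505
K_W = (4C−1)/(4C−4) + 0.615/C = 47.602/44.602 + 0.0506 = 1.1179
τ₀ = 8FD/(πd³) = 8·1940·113.0/(π·9.3³) = 1.75376e+06/2527 = 694.02 MPa
τ_max = K·τ₀ = 1.1179 × 694.02 = 775.83 MPa

776 MPa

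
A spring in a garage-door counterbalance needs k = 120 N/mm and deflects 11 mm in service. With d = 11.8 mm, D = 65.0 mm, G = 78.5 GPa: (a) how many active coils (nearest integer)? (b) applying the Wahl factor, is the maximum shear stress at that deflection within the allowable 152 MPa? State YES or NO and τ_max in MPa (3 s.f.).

(a) 6 coils; (b) NO, τ_max = 164 MPa

N_a = Gd⁴/(8D³k) = (78.5×10³)(11.8⁴)/(8·65.0³·120) = 5.773 → N_a = 6
Actual rate k = Gd⁴/(8D³·6) = 115.46 N/mm
Working load F = kδ = 115.46·11 = 1270 N
C = 65.0/11.8 = 5.5085; K_W = (4C−1)/(4C−4)+0.615/C = 1.2780
τ_max = K_W·8FD/(πd³) = 1.2780·127.94 = 163.51 MPa
τ_max > 152 MPa → exceeds allowable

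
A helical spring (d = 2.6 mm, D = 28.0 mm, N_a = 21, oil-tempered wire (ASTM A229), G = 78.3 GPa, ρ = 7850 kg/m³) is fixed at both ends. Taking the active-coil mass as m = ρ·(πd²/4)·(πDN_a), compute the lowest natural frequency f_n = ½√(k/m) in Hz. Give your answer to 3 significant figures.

56.1 Hz

k = Gd⁴/(8D³N_a) = (78.3×10³)(2.6⁴)/(8·28.0³·21) = 0.97022 N/mm = 970.22 N/m
Wire length L = πDN_a = π·28.0·21 = 1847.3 mm
m = ρ·(πd²/4)·L = 7850 × 5.3093×10⁻⁶ m² × 1.8473 m = 0.07699 kg
f_n = ½√(k/m) = 0.5·√(970.22/0.07699) = 0.5·√(12602) = 56.129 Hz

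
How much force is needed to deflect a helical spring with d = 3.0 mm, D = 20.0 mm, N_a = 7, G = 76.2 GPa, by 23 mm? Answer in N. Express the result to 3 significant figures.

317 N

k = Gd⁴/(8D³N_a) = (76.2×10³)(3.0⁴)/(8·20.0³·7) = 13.777 N/mm
F = k·δ = 13.777 × 23 = 316.88 N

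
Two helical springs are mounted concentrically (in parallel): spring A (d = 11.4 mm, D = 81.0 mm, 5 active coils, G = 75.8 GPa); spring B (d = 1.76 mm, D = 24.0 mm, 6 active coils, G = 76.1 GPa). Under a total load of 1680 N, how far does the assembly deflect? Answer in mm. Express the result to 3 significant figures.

k_A = Gd⁴/(8D³N_a) = (75.8×10³)(11.4⁴)/(8·81.0³·5) = 60.225 N/mm
k_B = Gd⁴/(8D³N_a) = (76.1×10³)(1.76⁴)/(8·24.0³·6) = 1.1004 N/mm
Parallel: k_eq = 60.225 + 1.1004 = 61.325 N/mm
δ = F/k_eq = 1680/61.325 = 27.395 mm

27.4 mm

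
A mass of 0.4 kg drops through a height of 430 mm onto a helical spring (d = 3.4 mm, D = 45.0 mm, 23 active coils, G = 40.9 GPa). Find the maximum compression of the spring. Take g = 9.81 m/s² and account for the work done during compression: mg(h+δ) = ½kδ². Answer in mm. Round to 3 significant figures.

k = Gd⁴/(8D³N_a) = (40.9×10³)(3.4⁴)/(8·45.0³·23) = 0.32597 N/mm
W = mg = 0.4 × 9.81 = 3.924 N
½kδ² − Wδ − Wh = 0 → δ = (W + √(W² + 2kWh))/k
δ = (3.924 + √(15.398 + 1100.05))/0.32597 = (3.924 + 33.398)/0.32597 = 114.49 mm

114 mm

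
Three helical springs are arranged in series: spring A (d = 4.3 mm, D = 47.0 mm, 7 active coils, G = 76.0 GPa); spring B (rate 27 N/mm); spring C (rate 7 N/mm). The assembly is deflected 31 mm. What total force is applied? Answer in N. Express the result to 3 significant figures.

76.8 N

k_A = Gd⁴/(8D³N_a) = (76.0×10³)(4.3⁴)/(8·47.0³·7) = 4.469 N/mm
Series: 1/k_eq = 1/4.469 + 1/27 + 1/7 = 0.40366; k_eq = 2.4773 N/mm
F = k_eq·δ = 2.4773·31 = 76.797 N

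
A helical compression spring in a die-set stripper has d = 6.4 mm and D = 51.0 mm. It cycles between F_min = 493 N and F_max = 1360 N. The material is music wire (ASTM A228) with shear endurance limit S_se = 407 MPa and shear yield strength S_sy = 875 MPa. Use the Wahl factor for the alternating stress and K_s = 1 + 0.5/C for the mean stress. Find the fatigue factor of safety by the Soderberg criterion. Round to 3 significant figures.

C = D/d = 51.0/6.4 = 7.9688; K_W = (4C−1)/(4C−4)+0.615/C = 1.1848; K_s = 1+0.5/C = 1.0627
F_a = (F_max−F_min)/2 = 433.5 N; F_m = (F_max+F_min)/2 = 926.5 N
τ_a = K_W·8F_aD/(πd³) = 1.1848 × 214.76 = 254.45 MPa
τ_m = K_s·8F_mD/(πd³) = 1.0627 × 459 = 487.8 MPa
Soderberg: 1/n_f = τ_a/S_se + τ_m/S_sy = 254.45/407 + 487.8/875 = 0.62519 + 0.55749 = 1.1827
n_f = 1/1.1827 = 0.8455

0.846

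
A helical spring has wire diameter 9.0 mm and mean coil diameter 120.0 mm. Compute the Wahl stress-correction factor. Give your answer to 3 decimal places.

1.107

C = D/d = 120.0/9.0 = 13.3333
K_W = (4C−1)/(4C−4) + 0.615/C = 52.333/49.333 + 0.0461 = 1.1069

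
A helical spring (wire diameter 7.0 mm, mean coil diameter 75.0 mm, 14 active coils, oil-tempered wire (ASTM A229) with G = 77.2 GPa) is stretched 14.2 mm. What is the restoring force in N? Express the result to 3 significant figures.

k = Gd⁴/(8D³N_a) = (77.2×10³)(7.0⁴)/(8·75.0³·14) = 3.9229 N/mm
F = k·δ = 3.9229 × 14.2 = 55.705 N

55.7 N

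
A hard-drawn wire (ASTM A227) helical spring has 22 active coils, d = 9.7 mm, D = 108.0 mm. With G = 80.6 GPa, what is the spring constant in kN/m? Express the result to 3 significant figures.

k = Gd⁴/(8D³N_a) = (80.6×10³ × 9.7⁴) / (8 × 108.0³ × 22)
  = 7.13546e+08 / 2.21709e+08 = 3.2184 N/mm

3.22 kN/m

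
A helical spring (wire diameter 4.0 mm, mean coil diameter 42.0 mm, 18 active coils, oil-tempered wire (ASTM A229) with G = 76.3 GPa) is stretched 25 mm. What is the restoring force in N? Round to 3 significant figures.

45.8 N

k = Gd⁴/(8D³N_a) = (76.3×10³)(4.0⁴)/(8·42.0³·18) = 1.8309 N/mm
F = k·δ = 1.8309 × 25 = 45.771 N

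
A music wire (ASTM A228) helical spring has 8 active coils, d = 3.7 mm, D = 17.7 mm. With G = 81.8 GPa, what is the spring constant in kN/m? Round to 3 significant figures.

k = Gd⁴/(8D³N_a) = (81.8×10³ × 3.7⁴) / (8 × 17.7³ × 8)
  = 1.53306e+07 / 354895 = 43.198 N/mm

43.2 kN/m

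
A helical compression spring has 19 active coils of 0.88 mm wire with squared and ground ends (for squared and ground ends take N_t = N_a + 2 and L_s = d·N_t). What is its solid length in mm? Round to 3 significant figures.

18.5 mm

squared and ground ends: N_t = N_a + 2 = 19 + 2 = 21
L_s = d·N_t = 0.88 × 21 = 18.48 mm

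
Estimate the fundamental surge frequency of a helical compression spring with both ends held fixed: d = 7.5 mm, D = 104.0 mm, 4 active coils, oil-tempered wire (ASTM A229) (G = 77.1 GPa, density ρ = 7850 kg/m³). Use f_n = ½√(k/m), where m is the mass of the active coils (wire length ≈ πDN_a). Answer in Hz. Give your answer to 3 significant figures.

k = Gd⁴/(8D³N_a) = (77.1×10³)(7.5⁴)/(8·104.0³·4) = 6.7772 N/mm = 6777.2 N/m
Wire length L = πDN_a = π·104.0·4 = 1306.9 mm
m = ρ·(πd²/4)·L = 7850 × 44.179×10⁻⁶ m² × 1.3069 m = 0.45324 kg
f_n = ½√(k/m) = 0.5·√(6777.2/0.45324) = 0.5·√(14953) = 61.141 Hz

61.1 Hz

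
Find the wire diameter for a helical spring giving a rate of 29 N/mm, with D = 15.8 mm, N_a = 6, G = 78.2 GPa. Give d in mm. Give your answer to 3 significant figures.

2.89 mm

d = (8D³N_a·k / G)^(1/4) = (8·15.8³·6·29 / (78.2×10³))^0.25
  = (70.211)^0.25 = 2.8947 mm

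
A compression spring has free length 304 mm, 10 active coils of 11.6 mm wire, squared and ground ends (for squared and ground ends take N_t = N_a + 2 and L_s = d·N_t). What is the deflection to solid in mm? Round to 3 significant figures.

N_t = 12; L_s = 11.6·12 = 139.2 mm
δ_solid = L₀ − L_s = 304 − 139.2 = 164.8 mm

165 mm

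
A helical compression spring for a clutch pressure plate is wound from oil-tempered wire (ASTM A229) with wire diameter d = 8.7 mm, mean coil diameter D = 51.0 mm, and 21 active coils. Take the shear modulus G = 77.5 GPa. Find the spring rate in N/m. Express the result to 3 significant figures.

k = Gd⁴/(8D³N_a) = (77.5×10³ × 8.7⁴) / (8 × 51.0³ × 21)
  = 4.43996e+08 / 2.22854e+07 = 19.923 N/mm = 19923 N/m

19900 N/m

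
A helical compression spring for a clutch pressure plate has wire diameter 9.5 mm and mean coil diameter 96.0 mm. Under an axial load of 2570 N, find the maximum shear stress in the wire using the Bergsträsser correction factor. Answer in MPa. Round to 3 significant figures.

Spring index C = D/d = 96.0/9.5 = 10.1053
K_B = (4C+2)/(4C−3) = 42.421/37.421 = 1.1336
τ₀ = 8FD/(πd³) = 8·2570·96.0/(π·9.5³) = 1.97376e+06/2693.5 = 732.78 MPa
τ_max = K·τ₀ = 1.1336 × 732.78 = 830.69 MPa

831 MPa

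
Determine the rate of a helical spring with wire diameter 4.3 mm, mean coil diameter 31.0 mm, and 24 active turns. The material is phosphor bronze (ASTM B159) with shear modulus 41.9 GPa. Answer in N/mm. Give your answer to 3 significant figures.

2.50 N/mm

k = Gd⁴/(8D³N_a) = (41.9×10³ × 4.3⁴) / (8 × 31.0³ × 24)
  = 1.43248e+07 / 5.71987e+06 = 2.5044 N/mm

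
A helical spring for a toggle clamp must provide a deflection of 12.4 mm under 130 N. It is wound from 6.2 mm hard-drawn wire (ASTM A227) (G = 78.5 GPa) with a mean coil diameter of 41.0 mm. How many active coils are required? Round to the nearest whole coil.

20

Required rate k = F/δ = 130/12.4 = 10.484 N/mm
N_a = Gd⁴/(8D³k) = (78.5×10³ × 6.2⁴)/(8 × 41.0³ × 10.484)
    = 1.15994e+08 / 5.78047e+06 = 20.07 → 20 coils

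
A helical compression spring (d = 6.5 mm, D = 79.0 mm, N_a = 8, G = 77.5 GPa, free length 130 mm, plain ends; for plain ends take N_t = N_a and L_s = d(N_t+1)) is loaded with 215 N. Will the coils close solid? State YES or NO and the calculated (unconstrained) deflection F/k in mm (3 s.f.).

k = Gd⁴/(8D³N_a) = (77.5×10³)(6.5⁴)/(8·79.0³·8) = 4.3842 N/mm
N_t = 8; L_s = 6.5·9 = 58.5 mm; δ_solid = L₀ − L_s = 130 − 58.5 = 71.5 mm
δ = F/k = 215/4.3842 = 49.039 mm
δ < δ_solid → spring does not go solid

NO, δ = 49.0 mm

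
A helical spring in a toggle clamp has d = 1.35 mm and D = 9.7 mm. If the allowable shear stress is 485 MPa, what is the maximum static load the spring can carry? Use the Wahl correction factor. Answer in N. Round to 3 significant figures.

C = D/d = 9.7/1.35 = 7.1852
K_W = (4C−1)/(4C−4) + 0.615/C = 27.741/24.741 + 0.0856 = 1.2069
τ_max = K·8FD/(πd³) → F_max = τ_allow·πd³/(8DK)
F_max = 485·π·1.35³/(8·9.7·1.2069) = 3748.8/93.652 = 40.029 N

40.0 N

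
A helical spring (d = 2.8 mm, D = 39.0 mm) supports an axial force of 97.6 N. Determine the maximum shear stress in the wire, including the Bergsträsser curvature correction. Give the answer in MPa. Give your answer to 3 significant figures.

483 MPa

Spring index C = D/d = 39.0/2.8 = 13.9286
K_B = (4C+2)/(4C−3) = 57.714/52.714 = 1.0949
τ₀ = 8FD/(πd³) = 8·97.6·39.0/(π·2.8³) = 30451.2/68.964 = 441.55 MPa
τ_max = K·τ₀ = 1.0949 × 441.55 = 483.43 MPa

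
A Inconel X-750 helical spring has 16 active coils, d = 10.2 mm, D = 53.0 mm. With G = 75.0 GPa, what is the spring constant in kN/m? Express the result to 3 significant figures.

42.6 kN/m

k = Gd⁴/(8D³N_a) = (75.0×10³ × 10.2⁴) / (8 × 53.0³ × 16)
  = 8.11824e+08 / 1.90563e+07 = 42.601 N/mm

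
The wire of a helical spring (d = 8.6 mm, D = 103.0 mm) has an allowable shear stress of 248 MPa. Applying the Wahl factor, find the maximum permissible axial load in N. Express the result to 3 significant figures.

537 N

C = D/d = 103.0/8.6 = 11.9767
K_W = (4C−1)/(4C−4) + 0.615/C = 46.907/43.907 + 0.0513 = 1.1197
τ_max = K·8FD/(πd³) → F_max = τ_allow·πd³/(8DK)
F_max = 248·π·8.6³/(8·103.0·1.1197) = 4.9556e+05/922.61 = 537.13 N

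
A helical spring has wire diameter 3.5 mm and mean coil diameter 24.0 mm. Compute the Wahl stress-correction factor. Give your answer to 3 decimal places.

1.218

C = D/d = 24.0/3.5 = 6.8571
K_W = (4C−1)/(4C−4) + 0.615/C = 26.429/23.429 + 0.0897 = 1.2177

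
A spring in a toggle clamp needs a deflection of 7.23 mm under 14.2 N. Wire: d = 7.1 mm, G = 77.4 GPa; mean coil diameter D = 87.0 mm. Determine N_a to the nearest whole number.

Required rate k = F/δ = 14.2/7.23 = 1.964 N/mm
N_a = Gd⁴/(8D³k) = (77.4×10³ × 7.1⁴)/(8 × 87.0³ × 1.964)
    = 1.96686e+08 / 1.03466e+07 = 19.01 → 19 coils

19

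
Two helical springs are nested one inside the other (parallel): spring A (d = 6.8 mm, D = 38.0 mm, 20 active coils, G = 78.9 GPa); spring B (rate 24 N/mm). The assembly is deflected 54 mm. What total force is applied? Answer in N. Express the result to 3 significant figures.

2330 N

k_A = Gd⁴/(8D³N_a) = (78.9×10³)(6.8⁴)/(8·38.0³·20) = 19.215 N/mm
Parallel: k_eq = 19.215 + 24 = 43.215 N/mm
F = k_eq·δ = 43.215·54 = 2333.6 N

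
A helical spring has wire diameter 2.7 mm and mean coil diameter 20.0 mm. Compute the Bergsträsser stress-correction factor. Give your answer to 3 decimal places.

1.188

C = D/d = 20.0/2.7 = 7.4074
K_B = (4C+2)/(4C−3) = 31.630/26.630 = 1.1878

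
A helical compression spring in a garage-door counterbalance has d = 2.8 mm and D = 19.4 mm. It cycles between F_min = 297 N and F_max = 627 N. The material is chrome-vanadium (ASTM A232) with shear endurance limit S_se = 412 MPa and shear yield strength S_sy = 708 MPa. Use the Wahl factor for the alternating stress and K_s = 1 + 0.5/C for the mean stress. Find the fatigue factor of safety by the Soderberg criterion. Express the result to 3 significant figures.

0.375

C = D/d = 19.4/2.8 = 6.9286; K_W = (4C−1)/(4C−4)+0.615/C = 1.2153; K_s = 1+0.5/C = 1.0722
F_a = (F_max−F_min)/2 = 165 N; F_m = (F_max+F_min)/2 = 462 N
τ_a = K_W·8F_aD/(πd³) = 1.2153 × 371.32 = 451.26 MPa
τ_m = K_s·8F_mD/(πd³) = 1.0722 × 1039.7 = 1114.7 MPa
Soderberg: 1/n_f = τ_a/S_se + τ_m/S_sy = 451.26/412 + 1114.7/708 = 1.09528 + 1.57448 = 2.6698
n_f = 1/2.6698 = 0.3746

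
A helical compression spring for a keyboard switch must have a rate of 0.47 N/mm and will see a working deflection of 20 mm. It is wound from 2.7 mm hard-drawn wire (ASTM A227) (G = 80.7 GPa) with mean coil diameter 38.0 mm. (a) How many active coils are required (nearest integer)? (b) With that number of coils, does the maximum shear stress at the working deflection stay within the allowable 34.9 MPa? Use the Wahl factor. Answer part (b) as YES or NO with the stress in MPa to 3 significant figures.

N_a = Gd⁴/(8D³k) = (80.7×10³)(2.7⁴)/(8·38.0³·0.47) = 20.79 → N_a = 21
Actual rate k = Gd⁴/(8D³·21) = 0.46523 N/mm
Working load F = kδ = 0.46523·20 = 9.3046 N
C = 38.0/2.7 = 14.0741; K_W = (4C−1)/(4C−4)+0.615/C = 1.1011
τ_max = K_W·8FD/(πd³) = 1.1011·45.744 = 50.367 MPa
τ_max > 34.9 MPa → exceeds allowable

(a) 21 coils; (b) NO, τ_max = 50.4 MPa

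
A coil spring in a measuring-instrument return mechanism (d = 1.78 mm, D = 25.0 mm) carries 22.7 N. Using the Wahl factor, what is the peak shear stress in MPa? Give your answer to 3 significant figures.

Spring index C = D/d = 25.0/1.78 = 14.0449
K_W = (4C−1)/(4C−4) + 0.615/C = 55.180/52.180 + 0.0438 = 1.1013
τ₀ = 8FD/(πd³) = 8·22.7·25.0/(π·1.78³) = 4540/17.718 = 256.24 MPa
τ_max = K·τ₀ = 1.1013 × 256.24 = 282.19 MPa

282 MPa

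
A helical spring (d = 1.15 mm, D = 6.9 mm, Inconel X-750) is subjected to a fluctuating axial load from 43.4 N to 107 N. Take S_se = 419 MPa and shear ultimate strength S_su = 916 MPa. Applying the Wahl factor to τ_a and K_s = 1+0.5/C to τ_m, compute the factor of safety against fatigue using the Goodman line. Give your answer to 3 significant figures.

0.470

C = D/d = 6.9/1.15 = 6.0000; K_W = (4C−1)/(4C−4)+0.615/C = 1.2525; K_s = 1+0.5/C = 1.0833
F_a = (F_max−F_min)/2 = 31.8 N; F_m = (F_max+F_min)/2 = 75.2 N
τ_a = K_W·8F_aD/(πd³) = 1.2525 × 367.39 = 460.15 MPa
τ_m = K_s·8F_mD/(πd³) = 1.0833 × 868.79 = 941.19 MPa
Goodman: 1/n_f = τ_a/S_se + τ_m/S_su = 460.15/419 + 941.19/916 = 1.09821 + 1.02750 = 2.1257
n_f = 1/2.1257 = 0.4704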